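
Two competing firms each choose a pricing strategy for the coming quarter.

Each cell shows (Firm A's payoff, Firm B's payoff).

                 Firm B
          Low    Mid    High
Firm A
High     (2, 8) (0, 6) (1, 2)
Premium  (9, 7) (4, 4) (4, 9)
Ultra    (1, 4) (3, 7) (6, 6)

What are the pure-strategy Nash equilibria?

Firm A against Low: payoffs 2, 9, 1 → best response Premium.
Firm A against Mid: payoffs 0, 4, 3 → best response Premium.
Firm A against High: payoffs 1, 4, 6 → best response Ultra.
Firm B against High: payoffs 8, 6, 2 → best response Low.
Firm B against Premium: payoffs 7, 4, 9 → best response High.
Firm B against Ultra: payoffs 4, 7, 6 → best response Mid.
No profile is a mutual best response for all players.

There is no pure-strategy Nash equilibrium.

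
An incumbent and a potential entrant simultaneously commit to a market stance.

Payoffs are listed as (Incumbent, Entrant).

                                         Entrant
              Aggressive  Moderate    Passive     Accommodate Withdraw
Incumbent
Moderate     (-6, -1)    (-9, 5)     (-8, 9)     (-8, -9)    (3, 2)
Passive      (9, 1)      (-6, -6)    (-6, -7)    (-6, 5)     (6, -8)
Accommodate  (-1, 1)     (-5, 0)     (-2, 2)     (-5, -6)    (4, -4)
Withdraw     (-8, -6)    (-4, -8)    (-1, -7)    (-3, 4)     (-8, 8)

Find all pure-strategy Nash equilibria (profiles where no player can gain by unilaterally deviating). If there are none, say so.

Incumbent against Aggressive: payoffs -6, 9, -1, -8 → best response Passive.
Incumbent against Moderate: payoffs -9, -6, -5, -4 → best response Withdraw.
Incumbent against Passive: payoffs -8, -6, -2, -1 → best response Withdraw.
Incumbent against Accommodate: payoffs -8, -6, -5, -3 → best response Withdraw.
Incumbent against Withdraw: payoffs 3, 6, 4, -8 → best response Passive.
Entrant against Moderate: payoffs -1, 5, 9, -9, 2 → best response Passive.
Entrant against Passive: payoffs 1, -6, -7, 5, -8 → best response Accommodate.
Entrant against Accommodate: payoffs 1, 0, 2, -6, -4 → best response Passive.
Entrant against Withdraw: payoffs -6, -8, -7, 4, 8 → best response Withdraw.
No profile is a mutual best response for all players.

There is no pure-strategy Nash equilibrium.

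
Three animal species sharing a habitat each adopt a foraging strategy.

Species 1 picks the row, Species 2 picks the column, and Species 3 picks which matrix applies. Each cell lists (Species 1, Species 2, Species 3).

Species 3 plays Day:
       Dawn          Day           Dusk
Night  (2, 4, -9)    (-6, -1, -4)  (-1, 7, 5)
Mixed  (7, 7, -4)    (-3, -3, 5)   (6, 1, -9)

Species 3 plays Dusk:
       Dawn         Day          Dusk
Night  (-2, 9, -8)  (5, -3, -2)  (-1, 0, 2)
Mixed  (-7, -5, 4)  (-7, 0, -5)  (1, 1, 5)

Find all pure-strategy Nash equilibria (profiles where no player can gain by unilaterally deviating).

For each player, find the best response to each opponent profile; mutual best responses are the pure NE.
Species 1 against (Dawn, Day): payoffs 2, 7 → best response Mixed.
Species 1 against (Dawn, Dusk): payoffs -2, -7 → best response Night.
Species 1 against (Day, Day): payoffs -6, -3 → best response Mixed.
Species 1 against (Day, Dusk): payoffs 5, -7 → best response Night.
Species 1 against (Dusk, Day): payoffs -1, 6 → best response Mixed.
Species 1 against (Dusk, Dusk): payoffs -1, 1 → best response Mixed.
Species 2 against (Night, Day): payoffs 4, -1, 7 → best response Dusk.
Species 2 against (Night, Dusk): payoffs 9, -3, 0 → best response Dawn.
Species 2 against (Mixed, Day): payoffs 7, -3, 1 → best response Dawn.
Species 2 against (Mixed, Dusk): payoffs -5, 0, 1 → best response Dusk.
Species 3 against (Night, Dawn): payoffs -9, -8 → best response Dusk.
Species 3 against (Night, Day): payoffs -4, -2 → best response Dusk.
Species 3 against (Night, Dusk): payoffs 5, 2 → best response Day.
Species 3 against (Mixed, Dawn): payoffs -4, 4 → best response Dusk.
Species 3 against (Mixed, Day): payoffs 5, -5 → best response Day.
Species 3 against (Mixed, Dusk): payoffs -9, 5 → best response Dusk.
Mutual best responses: (Night, Dawn, Dusk); (Mixed, Dusk, Dusk).

Pure-strategy Nash equilibria: (Night, Dawn, Dusk), (Mixed, Dusk, Dusk)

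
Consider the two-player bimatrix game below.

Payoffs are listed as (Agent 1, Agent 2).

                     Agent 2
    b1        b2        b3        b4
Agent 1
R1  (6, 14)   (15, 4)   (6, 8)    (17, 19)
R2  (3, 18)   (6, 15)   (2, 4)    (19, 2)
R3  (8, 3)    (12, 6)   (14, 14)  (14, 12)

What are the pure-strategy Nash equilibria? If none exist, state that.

Agent 1 against b1: payoffs 6, 3, 8 → best response R3.
Agent 1 against b2: payoffs 15, 6, 12 → best response R1.
Agent 1 against b3: payoffs 6, 2, 14 → best response R3.
Agent 1 against b4: payoffs 17, 19, 14 → best response R2.
Agent 2 against R1: payoffs 14, 4, 8, 19 → best response b4.
Agent 2 against R2: payoffs 18, 15, 4, 2 → best response b1.
Agent 2 against R3: payoffs 3, 6, 14, 12 → best response b3.
Mutual best responses: (R3, b3).

(R3, b3)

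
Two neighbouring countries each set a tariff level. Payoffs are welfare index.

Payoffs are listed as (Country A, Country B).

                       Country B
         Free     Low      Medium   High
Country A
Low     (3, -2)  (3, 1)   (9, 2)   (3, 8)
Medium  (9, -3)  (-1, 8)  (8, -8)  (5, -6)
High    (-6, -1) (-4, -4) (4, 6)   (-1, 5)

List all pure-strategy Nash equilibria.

There is no pure-strategy Nash equilibrium.

For each player, find the best response to each opponent profile; mutual best responses are the pure NE.
Country A against Free: payoffs 3, 9, -6 → best response Medium.
Country A against Low: payoffs 3, -1, -4 → best response Low.
Country A against Medium: payoffs 9, 8, 4 → best response Low.
Country A against High: payoffs 3, 5, -1 → best response Medium.
Country B against Low: payoffs -2, 1, 2, 8 → best response High.
Country B against Medium: payoffs -3, 8, -8, -6 → best response Low.
Country B against High: payoffs -1, -4, 6, 5 → best response Medium.
No profile is a mutual best response for all players.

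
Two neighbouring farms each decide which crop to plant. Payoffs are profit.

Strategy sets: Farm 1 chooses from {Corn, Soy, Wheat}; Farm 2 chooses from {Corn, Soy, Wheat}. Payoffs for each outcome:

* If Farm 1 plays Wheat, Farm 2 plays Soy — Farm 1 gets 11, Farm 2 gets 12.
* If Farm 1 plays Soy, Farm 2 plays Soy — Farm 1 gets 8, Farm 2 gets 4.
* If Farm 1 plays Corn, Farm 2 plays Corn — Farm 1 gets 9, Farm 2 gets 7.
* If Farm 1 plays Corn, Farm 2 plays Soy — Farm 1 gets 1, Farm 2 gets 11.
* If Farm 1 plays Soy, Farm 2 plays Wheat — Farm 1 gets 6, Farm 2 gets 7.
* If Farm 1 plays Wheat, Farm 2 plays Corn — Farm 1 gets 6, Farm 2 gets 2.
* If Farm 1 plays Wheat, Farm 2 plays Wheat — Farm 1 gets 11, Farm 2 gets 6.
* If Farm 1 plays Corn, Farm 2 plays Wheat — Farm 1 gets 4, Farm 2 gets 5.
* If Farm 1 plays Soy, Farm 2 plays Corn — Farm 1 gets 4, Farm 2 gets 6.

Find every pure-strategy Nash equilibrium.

Farm 1 against Corn: payoffs 9, 4, 6 → best response Corn.
Farm 1 against Soy: payoffs 1, 8, 11 → best response Wheat.
Farm 1 against Wheat: payoffs 4, 6, 11 → best response Wheat.
Farm 2 against Corn: payoffs 7, 11, 5 → best response Soy.
Farm 2 against Soy: payoffs 6, 4, 7 → best response Wheat.
Farm 2 against Wheat: payoffs 2, 12, 6 → best response Soy.
Mutual best responses: (Wheat, Soy).

Pure NE: (Wheat, Soy)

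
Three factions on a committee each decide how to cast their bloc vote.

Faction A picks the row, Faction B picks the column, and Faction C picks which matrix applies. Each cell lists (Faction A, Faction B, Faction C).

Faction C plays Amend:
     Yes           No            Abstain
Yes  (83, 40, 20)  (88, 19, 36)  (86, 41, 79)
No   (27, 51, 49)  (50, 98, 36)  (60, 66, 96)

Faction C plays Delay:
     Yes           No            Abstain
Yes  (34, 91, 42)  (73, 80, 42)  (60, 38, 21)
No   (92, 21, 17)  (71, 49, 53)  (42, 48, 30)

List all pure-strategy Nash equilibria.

Pure NE: (Yes, Abstain, Amend)

(Yes, Yes, Amend): Faction B can switch to Abstain (40 → 41). Not NE.
(Yes, Yes, Delay): Faction A can switch to No (34 → 92). Not NE.
(Yes, No, Amend): Faction B can switch to Yes (19 → 40). Not NE.
(Yes, No, Delay): Faction B can switch to Yes (80 → 91). Not NE.
(Yes, Abstain, Amend): Faction A gets 86, best alternative 60; Faction B gets 41, best alternative 40; Faction C gets 79, best alternative 21. No profitable deviation — NE.
(Yes, Abstain, Delay): Faction B can switch to Yes (38 → 91). Not NE.
(No, Yes, Amend): Faction A can switch to Yes (27 → 83). Not NE.
(No, Yes, Delay): Faction B can switch to No (21 → 49). Not NE.
(No, No, Amend): Faction A can switch to Yes (50 → 88). Not NE.
(No, No, Delay): Faction A can switch to Yes (71 → 73). Not NE.
(No, Abstain, Amend): Faction A can switch to Yes (60 → 86). Not NE.
(The remaining 1 profile has a profitable deviation by the same check.)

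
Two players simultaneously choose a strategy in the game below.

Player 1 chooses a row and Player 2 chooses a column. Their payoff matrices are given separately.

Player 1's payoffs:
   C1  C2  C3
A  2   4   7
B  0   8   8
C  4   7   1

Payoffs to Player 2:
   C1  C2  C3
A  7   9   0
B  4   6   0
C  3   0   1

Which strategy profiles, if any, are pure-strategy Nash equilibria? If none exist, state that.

For each strategy profile, look for a profitable unilateral deviation.
(A, C1): Player 1 can switch to C (2 → 4). Not NE.
(A, C2): Player 1 can switch to B (4 → 8). Not NE.
(A, C3): Player 1 can switch to B (7 → 8). Not NE.
(B, C1): Player 1 can switch to A (0 → 2). Not NE.
(B, C2): Player 1 gets 8, best alternative 7; Player 2 gets 6, best alternative 4. No profitable deviation — NE.
(B, C3): Player 2 can switch to C1 (0 → 4). Not NE.
(C, C1): Player 1 gets 4, best alternative 2; Player 2 gets 3, best alternative 1. No profitable deviation — NE.
(C, C2): Player 1 can switch to B (7 → 8). Not NE.
(C, C3): Player 1 can switch to A (1 → 7). Not NE.

The pure Nash equilibria are (B, C2); (C, C1).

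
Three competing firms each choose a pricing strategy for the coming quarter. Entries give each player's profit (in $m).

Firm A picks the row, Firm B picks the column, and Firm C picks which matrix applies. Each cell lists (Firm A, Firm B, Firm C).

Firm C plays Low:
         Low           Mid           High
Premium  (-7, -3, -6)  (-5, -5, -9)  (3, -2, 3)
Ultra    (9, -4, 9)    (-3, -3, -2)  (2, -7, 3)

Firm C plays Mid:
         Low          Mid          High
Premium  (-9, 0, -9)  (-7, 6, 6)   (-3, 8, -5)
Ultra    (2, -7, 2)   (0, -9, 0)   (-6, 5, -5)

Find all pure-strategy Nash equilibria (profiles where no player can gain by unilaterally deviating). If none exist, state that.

Firm A against (Low, Low): payoffs -7, 9 → best response Ultra.
Firm A against (Low, Mid): payoffs -9, 2 → best response Ultra.
Firm A against (Mid, Low): payoffs -5, -3 → best response Ultra.
Firm A against (Mid, Mid): payoffs -7, 0 → best response Ultra.
Firm A against (High, Low): payoffs 3, 2 → best response Premium.
Firm A against (High, Mid): payoffs -3, -6 → best response Premium.
Firm B against (Premium, Low): payoffs -3, -5, -2 → best response High.
Firm B against (Premium, Mid): payoffs 0, 6, 8 → best response High.
Firm B against (Ultra, Low): payoffs -4, -3, -7 → best response Mid.
Firm B against (Ultra, Mid): payoffs -7, -9, 5 → best response High.
Firm C against (Premium, Low): payoffs -6, -9 → best response Low.
Firm C against (Premium, Mid): payoffs -9, 6 → best response Mid.
Firm C against (Premium, High): payoffs 3, -5 → best response Low.
Firm C against (Ultra, Low): payoffs 9, 2 → best response Low.
Firm C against (Ultra, Mid): payoffs -2, 0 → best response Mid.
Firm C against (Ultra, High): payoffs 3, -5 → best response Low.
Mutual best responses: (Premium, High, Low).

Pure NE: (Premium, High, Low)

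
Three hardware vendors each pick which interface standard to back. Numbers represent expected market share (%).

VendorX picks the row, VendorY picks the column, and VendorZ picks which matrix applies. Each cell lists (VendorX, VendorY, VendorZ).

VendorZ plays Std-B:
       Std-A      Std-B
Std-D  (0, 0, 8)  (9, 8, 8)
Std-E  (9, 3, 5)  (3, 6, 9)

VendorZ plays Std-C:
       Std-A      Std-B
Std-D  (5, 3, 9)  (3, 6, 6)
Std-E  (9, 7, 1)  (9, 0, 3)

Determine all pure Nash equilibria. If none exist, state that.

(Std-D, Std-A, Std-B): VendorX can switch to Std-E (0 → 9). Not NE.
(Std-D, Std-A, Std-C): VendorX can switch to Std-E (5 → 9). Not NE.
(Std-D, Std-B, Std-B): VendorX gets 9, best alternative 3; VendorY gets 8, best alternative 0; VendorZ gets 8, best alternative 6. No profitable deviation — NE.
(Std-D, Std-B, Std-C): VendorX can switch to Std-E (3 → 9). Not NE.
(Std-E, Std-A, Std-B): VendorY can switch to Std-B (3 → 6). Not NE.
(Std-E, Std-A, Std-C): VendorZ can switch to Std-B (1 → 5). Not NE.
(Std-E, Std-B, Std-B): VendorX can switch to Std-D (3 → 9). Not NE.
(Std-E, Std-B, Std-C): VendorY can switch to Std-A (0 → 7). Not NE.

Pure NE: (Std-D, Std-B, Std-B)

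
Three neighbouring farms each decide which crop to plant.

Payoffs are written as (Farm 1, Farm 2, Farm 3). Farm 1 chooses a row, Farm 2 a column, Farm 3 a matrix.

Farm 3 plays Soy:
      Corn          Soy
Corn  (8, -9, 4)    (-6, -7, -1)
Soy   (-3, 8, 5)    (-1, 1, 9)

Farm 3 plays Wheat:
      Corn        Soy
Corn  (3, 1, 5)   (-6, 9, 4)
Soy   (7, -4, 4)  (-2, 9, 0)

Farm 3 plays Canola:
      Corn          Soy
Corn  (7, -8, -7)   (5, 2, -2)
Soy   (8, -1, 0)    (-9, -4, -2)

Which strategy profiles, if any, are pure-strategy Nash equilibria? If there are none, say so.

For each player, find the best response to each opponent profile; mutual best responses are the pure NE.
Farm 1 against (Corn, Soy): payoffs 8, -3 → best response Corn.
Farm 1 against (Corn, Wheat): payoffs 3, 7 → best response Soy.
Farm 1 against (Corn, Canola): payoffs 7, 8 → best response Soy.
Farm 1 against (Soy, Soy): payoffs -6, -1 → best response Soy.
Farm 1 against (Soy, Wheat): payoffs -6, -2 → best response Soy.
Farm 1 against (Soy, Canola): payoffs 5, -9 → best response Corn.
Farm 2 against (Corn, Soy): payoffs -9, -7 → best response Soy.
Farm 2 against (Corn, Wheat): payoffs 1, 9 → best response Soy.
Farm 2 against (Corn, Canola): payoffs -8, 2 → best response Soy.
Farm 2 against (Soy, Soy): payoffs 8, 1 → best response Corn.
Farm 2 against (Soy, Wheat): payoffs -4, 9 → best response Soy.
Farm 2 against (Soy, Canola): payoffs -1, -4 → best response Corn.
Farm 3 against (Corn, Corn): payoffs 4, 5, -7 → best response Wheat.
Farm 3 against (Corn, Soy): payoffs -1, 4, -2 → best response Wheat.
Farm 3 against (Soy, Corn): payoffs 5, 4, 0 → best response Soy.
Farm 3 against (Soy, Soy): payoffs 9, 0, -2 → best response Soy.
No profile is a mutual best response for all players.

none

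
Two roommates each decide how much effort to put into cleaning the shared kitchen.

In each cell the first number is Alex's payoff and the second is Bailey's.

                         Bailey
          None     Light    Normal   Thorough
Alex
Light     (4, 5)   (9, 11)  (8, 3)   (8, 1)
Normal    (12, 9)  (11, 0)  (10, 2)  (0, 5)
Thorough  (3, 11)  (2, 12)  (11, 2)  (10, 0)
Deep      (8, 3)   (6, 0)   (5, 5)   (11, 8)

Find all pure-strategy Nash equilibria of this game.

Pure-strategy Nash equilibria: (Normal, None), (Deep, Thorough)

(Light, None): Alex can switch to Normal (4 → 12). Not NE.
(Light, Light): Alex can switch to Normal (9 → 11). Not NE.
(Light, Normal): Alex can switch to Normal (8 → 10). Not NE.
(Light, Thorough): Alex can switch to Thorough (8 → 10). Not NE.
(Normal, None): Alex gets 12, best alternative 8; Bailey gets 9, best alternative 5. No profitable deviation — NE.
(Normal, Light): Bailey can switch to None (0 → 9). Not NE.
(Normal, Normal): Alex can switch to Thorough (10 → 11). Not NE.
(Normal, Thorough): Alex can switch to Light (0 → 8). Not NE.
(Thorough, None): Alex can switch to Light (3 → 4). Not NE.
(Thorough, Light): Alex can switch to Light (2 → 9). Not NE.
(Thorough, Normal): Bailey can switch to None (2 → 11). Not NE.
(Deep, Thorough): Alex gets 11, best alternative 10; Bailey gets 8, best alternative 5. No profitable deviation — NE.
(The remaining 4 profiles each have a profitable deviation by the same check.)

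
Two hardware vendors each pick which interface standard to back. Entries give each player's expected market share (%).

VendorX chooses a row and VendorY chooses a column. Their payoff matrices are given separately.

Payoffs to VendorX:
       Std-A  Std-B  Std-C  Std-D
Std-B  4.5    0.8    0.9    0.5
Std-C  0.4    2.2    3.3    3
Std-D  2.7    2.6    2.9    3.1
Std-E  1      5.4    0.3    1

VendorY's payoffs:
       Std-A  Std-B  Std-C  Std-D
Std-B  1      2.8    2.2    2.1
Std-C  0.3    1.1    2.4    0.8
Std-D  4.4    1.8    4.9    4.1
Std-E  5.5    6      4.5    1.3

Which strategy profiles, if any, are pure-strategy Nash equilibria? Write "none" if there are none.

VendorX against Std-A: payoffs 4.5, 0.4, 2.7, 1 → best response Std-B.
VendorX against Std-B: payoffs 0.8, 2.2, 2.6, 5.4 → best response Std-E.
VendorX against Std-C: payoffs 0.9, 3.3, 2.9, 0.3 → best response Std-C.
VendorX against Std-D: payoffs 0.5, 3, 3.1, 1 → best response Std-D.
VendorY against Std-B: payoffs 1, 2.8, 2.2, 2.1 → best response Std-B.
VendorY against Std-C: payoffs 0.3, 1.1, 2.4, 0.8 → best response Std-C.
VendorY against Std-D: payoffs 4.4, 1.8, 4.9, 4.1 → best response Std-C.
VendorY against Std-E: payoffs 5.5, 6, 4.5, 1.3 → best response Std-B.
Mutual best responses: (Std-C, Std-C); (Std-E, Std-B).

Pure-strategy Nash equilibria: (Std-C, Std-C), (Std-E, Std-B)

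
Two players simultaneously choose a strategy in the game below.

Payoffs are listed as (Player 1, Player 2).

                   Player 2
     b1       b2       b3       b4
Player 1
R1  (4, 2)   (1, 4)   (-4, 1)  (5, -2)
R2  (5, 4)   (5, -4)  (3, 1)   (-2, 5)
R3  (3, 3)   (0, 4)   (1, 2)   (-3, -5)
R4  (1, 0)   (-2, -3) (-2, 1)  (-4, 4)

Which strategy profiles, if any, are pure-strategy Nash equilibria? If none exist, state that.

There is no pure-strategy Nash equilibrium.

For each strategy profile, look for a profitable unilateral deviation.
(R1, b1): Player 1 can switch to R2 (4 → 5). Not NE.
(R1, b2): Player 1 can switch to R2 (1 → 5). Not NE.
(R1, b3): Player 1 can switch to R2 (-4 → 3). Not NE.
(R1, b4): Player 2 can switch to b1 (-2 → 2). Not NE.
(R2, b1): Player 2 can switch to b4 (4 → 5). Not NE.
(R2, b2): Player 2 can switch to b1 (-4 → 4). Not NE.
(R2, b3): Player 2 can switch to b1 (1 → 4). Not NE.
(R2, b4): Player 1 can switch to R1 (-2 → 5). Not NE.
(R3, b1): Player 1 can switch to R1 (3 → 4). Not NE.
(R3, b2): Player 1 can switch to R1 (0 → 1). Not NE.
(R3, b3): Player 1 can switch to R2 (1 → 3). Not NE.
(R3, b4): Player 1 can switch to R1 (-3 → 5). Not NE.
(The remaining 4 profiles each have a profitable deviation by the same check.)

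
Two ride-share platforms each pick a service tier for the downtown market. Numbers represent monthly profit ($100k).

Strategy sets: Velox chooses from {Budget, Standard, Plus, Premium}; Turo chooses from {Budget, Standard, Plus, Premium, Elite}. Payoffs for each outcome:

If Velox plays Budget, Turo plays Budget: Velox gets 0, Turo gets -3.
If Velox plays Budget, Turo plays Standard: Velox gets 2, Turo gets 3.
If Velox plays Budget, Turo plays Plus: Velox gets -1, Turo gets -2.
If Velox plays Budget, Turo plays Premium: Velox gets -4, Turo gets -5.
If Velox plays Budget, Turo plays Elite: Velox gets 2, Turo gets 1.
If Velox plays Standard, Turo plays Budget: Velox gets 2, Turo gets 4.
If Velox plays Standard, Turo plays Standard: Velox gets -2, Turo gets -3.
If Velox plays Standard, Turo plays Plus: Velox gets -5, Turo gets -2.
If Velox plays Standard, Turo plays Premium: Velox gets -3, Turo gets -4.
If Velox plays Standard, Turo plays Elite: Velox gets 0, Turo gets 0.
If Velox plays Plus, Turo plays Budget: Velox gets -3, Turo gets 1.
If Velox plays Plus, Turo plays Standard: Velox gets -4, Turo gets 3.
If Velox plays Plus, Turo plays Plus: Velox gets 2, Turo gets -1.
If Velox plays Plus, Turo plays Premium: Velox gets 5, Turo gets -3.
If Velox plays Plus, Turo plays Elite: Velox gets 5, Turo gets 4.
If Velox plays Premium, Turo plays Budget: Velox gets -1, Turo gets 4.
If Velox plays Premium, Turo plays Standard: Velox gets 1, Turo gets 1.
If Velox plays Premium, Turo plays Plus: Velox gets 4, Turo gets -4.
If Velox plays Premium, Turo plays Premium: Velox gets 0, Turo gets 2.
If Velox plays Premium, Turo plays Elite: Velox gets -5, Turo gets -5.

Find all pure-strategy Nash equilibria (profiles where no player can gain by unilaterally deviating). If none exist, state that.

Velox against Budget: payoffs 0, 2, -3, -1 → best response Standard.
Velox against Standard: payoffs 2, -2, -4, 1 → best response Budget.
Velox against Plus: payoffs -1, -5, 2, 4 → best response Premium.
Velox against Premium: payoffs -4, -3, 5, 0 → best response Plus.
Velox against Elite: payoffs 2, 0, 5, -5 → best response Plus.
Turo against Budget: payoffs -3, 3, -2, -5, 1 → best response Standard.
Turo against Standard: payoffs 4, -3, -2, -4, 0 → best response Budget.
Turo against Plus: payoffs 1, 3, -1, -3, 4 → best response Elite.
Turo against Premium: payoffs 4, 1, -4, 2, -5 → best response Budget.
Mutual best responses: (Budget, Standard); (Standard, Budget); (Plus, Elite).

Pure-strategy Nash equilibria: (Budget, Standard) and (Standard, Budget) and (Plus, Elite)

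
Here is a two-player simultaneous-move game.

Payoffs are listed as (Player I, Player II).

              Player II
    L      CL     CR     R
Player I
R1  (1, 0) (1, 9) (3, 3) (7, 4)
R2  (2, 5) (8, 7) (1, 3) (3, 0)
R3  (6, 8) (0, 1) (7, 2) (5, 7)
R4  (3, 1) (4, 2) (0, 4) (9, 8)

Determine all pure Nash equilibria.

(R1, L): Player I can switch to R2 (1 → 2). Not NE.
(R1, CL): Player I can switch to R2 (1 → 8). Not NE.
(R1, CR): Player I can switch to R3 (3 → 7). Not NE.
(R1, R): Player I can switch to R4 (7 → 9). Not NE.
(R2, L): Player I can switch to R3 (2 → 6). Not NE.
(R2, CL): Player I gets 8, best alternative 4; Player II gets 7, best alternative 5. No profitable deviation — NE.
(R2, CR): Player I can switch to R1 (1 → 3). Not NE.
(R3, L): Player I gets 6, best alternative 3; Player II gets 8, best alternative 7. No profitable deviation — NE.
(R4, R): Player I gets 9, best alternative 7; Player II gets 8, best alternative 4. No profitable deviation — NE.
(The remaining 7 profiles each have a profitable deviation by the same check.)

Pure-strategy Nash equilibria: (R2, CL), (R3, L), (R4, R)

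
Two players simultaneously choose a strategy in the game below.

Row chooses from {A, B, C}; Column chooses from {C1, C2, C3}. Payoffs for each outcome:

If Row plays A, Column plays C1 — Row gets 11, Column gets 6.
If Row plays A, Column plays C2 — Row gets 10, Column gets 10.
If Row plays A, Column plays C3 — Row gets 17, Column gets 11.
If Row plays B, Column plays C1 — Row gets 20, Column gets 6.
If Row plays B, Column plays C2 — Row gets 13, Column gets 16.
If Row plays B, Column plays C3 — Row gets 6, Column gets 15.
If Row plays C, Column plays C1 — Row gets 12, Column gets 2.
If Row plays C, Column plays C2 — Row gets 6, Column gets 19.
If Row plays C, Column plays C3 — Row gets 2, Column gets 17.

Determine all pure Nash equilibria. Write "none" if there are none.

(A, C3); (B, C2)

(A, C1): Row can switch to B (11 → 20). Not NE.
(A, C2): Row can switch to B (10 → 13). Not NE.
(A, C3): Row gets 17, best alternative 6; Column gets 11, best alternative 10. No profitable deviation — NE.
(B, C1): Column can switch to C2 (6 → 16). Not NE.
(B, C2): Row gets 13, best alternative 10; Column gets 16, best alternative 15. No profitable deviation — NE.
(B, C3): Row can switch to A (6 → 17). Not NE.
(C, C1): Row can switch to B (12 → 20). Not NE.
(C, C2): Row can switch to A (6 → 10). Not NE.
(C, C3): Row can switch to A (2 → 17). Not NE.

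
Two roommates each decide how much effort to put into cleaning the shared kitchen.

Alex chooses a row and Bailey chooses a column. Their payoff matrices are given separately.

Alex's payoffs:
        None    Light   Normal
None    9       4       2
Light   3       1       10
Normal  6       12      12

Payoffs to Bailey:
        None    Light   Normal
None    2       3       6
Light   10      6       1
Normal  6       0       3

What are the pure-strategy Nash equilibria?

This game has no pure Nash equilibrium.

Alex against None: payoffs 9, 3, 6 → best response None.
Alex against Light: payoffs 4, 1, 12 → best response Normal.
Alex against Normal: payoffs 2, 10, 12 → best response Normal.
Bailey against None: payoffs 2, 3, 6 → best response Normal.
Bailey against Light: payoffs 10, 6, 1 → best response None.
Bailey against Normal: payoffs 6, 0, 3 → best response None.
No profile is a mutual best response for all players.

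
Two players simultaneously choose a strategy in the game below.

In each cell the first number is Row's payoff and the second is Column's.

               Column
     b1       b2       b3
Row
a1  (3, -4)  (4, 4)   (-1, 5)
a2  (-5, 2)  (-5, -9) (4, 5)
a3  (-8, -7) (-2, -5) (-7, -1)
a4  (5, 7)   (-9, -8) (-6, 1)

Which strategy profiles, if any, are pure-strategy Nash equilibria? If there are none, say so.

(a2, b3); (a4, b1)

For each player, find the best response to each opponent profile; mutual best responses are the pure NE.
Row against b1: payoffs 3, -5, -8, 5 → best response a4.
Row against b2: payoffs 4, -5, -2, -9 → best response a1.
Row against b3: payoffs -1, 4, -7, -6 → best response a2.
Column against a1: payoffs -4, 4, 5 → best response b3.
Column against a2: payoffs 2, -9, 5 → best response b3.
Column against a3: payoffs -7, -5, -1 → best response b3.
Column against a4: payoffs 7, -8, 1 → best response b1.
Mutual best responses: (a2, b3); (a4, b1).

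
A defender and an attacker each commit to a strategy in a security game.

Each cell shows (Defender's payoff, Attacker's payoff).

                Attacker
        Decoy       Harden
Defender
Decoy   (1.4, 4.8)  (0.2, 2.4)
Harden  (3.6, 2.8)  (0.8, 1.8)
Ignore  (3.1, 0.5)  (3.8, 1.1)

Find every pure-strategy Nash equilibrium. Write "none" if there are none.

Defender against Decoy: payoffs 1.4, 3.6, 3.1 → best response Harden.
Defender against Harden: payoffs 0.2, 0.8, 3.8 → best response Ignore.
Attacker against Decoy: payoffs 4.8, 2.4 → best response Decoy.
Attacker against Harden: payoffs 2.8, 1.8 → best response Decoy.
Attacker against Ignore: payoffs 0.5, 1.1 → best response Harden.
Mutual best responses: (Harden, Decoy); (Ignore, Harden).

(Harden, Decoy); (Ignore, Harden)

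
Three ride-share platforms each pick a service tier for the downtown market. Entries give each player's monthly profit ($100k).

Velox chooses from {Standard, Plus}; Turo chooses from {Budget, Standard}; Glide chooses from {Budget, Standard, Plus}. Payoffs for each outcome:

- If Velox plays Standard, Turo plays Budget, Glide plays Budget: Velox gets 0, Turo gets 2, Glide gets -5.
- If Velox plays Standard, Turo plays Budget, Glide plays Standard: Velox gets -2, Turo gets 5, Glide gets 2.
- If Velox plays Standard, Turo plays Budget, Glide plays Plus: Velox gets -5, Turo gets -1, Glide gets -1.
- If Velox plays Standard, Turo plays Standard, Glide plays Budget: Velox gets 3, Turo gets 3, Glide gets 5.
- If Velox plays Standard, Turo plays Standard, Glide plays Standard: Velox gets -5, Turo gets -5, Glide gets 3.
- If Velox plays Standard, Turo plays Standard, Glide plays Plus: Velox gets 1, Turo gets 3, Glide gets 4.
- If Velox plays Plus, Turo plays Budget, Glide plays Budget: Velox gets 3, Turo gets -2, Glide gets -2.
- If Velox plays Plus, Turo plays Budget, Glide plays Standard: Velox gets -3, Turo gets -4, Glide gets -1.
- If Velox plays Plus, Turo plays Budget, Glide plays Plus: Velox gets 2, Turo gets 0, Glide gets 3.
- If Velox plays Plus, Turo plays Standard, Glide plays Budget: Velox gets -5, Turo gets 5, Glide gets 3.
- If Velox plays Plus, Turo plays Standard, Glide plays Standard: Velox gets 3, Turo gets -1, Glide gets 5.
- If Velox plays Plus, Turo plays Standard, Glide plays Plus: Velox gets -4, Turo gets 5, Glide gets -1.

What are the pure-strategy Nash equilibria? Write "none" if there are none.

Velox against (Budget, Budget): payoffs 0, 3 → best response Plus.
Velox against (Budget, Standard): payoffs -2, -3 → best response Standard.
Velox against (Budget, Plus): payoffs -5, 2 → best response Plus.
Velox against (Standard, Budget): payoffs 3, -5 → best response Standard.
Velox against (Standard, Standard): payoffs -5, 3 → best response Plus.
Velox against (Standard, Plus): payoffs 1, -4 → best response Standard.
Turo against (Standard, Budget): payoffs 2, 3 → best response Standard.
Turo against (Standard, Standard): payoffs 5, -5 → best response Budget.
Turo against (Standard, Plus): payoffs -1, 3 → best response Standard.
Turo against (Plus, Budget): payoffs -2, 5 → best response Standard.
Turo against (Plus, Standard): payoffs -4, -1 → best response Standard.
Turo against (Plus, Plus): payoffs 0, 5 → best response Standard.
Glide against (Standard, Budget): payoffs -5, 2, -1 → best response Standard.
Glide against (Standard, Standard): payoffs 5, 3, 4 → best response Budget.
Glide against (Plus, Budget): payoffs -2, -1, 3 → best response Plus.
Glide against (Plus, Standard): payoffs 3, 5, -1 → best response Standard.
Mutual best responses: (Standard, Budget, Standard); (Standard, Standard, Budget); (Plus, Standard, Standard).

The pure Nash equilibria are (Standard, Budget, Standard), (Standard, Standard, Budget), (Plus, Standard, Standard).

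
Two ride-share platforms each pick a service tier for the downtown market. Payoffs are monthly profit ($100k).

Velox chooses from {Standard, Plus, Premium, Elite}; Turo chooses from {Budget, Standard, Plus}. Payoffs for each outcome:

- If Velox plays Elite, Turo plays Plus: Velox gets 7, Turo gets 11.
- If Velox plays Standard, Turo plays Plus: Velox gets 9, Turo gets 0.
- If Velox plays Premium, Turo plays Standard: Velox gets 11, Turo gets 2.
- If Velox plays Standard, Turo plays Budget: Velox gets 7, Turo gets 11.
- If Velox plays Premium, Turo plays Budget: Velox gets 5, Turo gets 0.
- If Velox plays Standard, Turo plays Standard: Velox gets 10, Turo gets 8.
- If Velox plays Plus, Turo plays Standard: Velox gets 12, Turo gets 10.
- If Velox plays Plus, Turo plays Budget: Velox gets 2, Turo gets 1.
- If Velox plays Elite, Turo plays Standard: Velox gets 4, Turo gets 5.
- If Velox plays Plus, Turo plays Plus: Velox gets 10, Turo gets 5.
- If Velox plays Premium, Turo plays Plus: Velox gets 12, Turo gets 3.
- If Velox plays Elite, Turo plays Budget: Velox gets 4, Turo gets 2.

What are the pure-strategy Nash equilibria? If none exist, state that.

(Standard, Budget): Velox gets 7, best alternative 5; Turo gets 11, best alternative 8. No profitable deviation — NE.
(Standard, Standard): Velox can switch to Plus (10 → 12). Not NE.
(Standard, Plus): Velox can switch to Plus (9 → 10). Not NE.
(Plus, Budget): Velox can switch to Standard (2 → 7). Not NE.
(Plus, Standard): Velox gets 12, best alternative 11; Turo gets 10, best alternative 5. No profitable deviation — NE.
(Plus, Plus): Velox can switch to Premium (10 → 12). Not NE.
(Premium, Budget): Velox can switch to Standard (5 → 7). Not NE.
(Premium, Standard): Velox can switch to Plus (11 → 12). Not NE.
(Premium, Plus): Velox gets 12, best alternative 10; Turo gets 3, best alternative 2. No profitable deviation — NE.
(Elite, Budget): Velox can switch to Standard (4 → 7). Not NE.
(Elite, Standard): Velox can switch to Standard (4 → 10). Not NE.
(The remaining 1 profile has a profitable deviation by the same check.)

(Standard, Budget); (Plus, Standard); (Premium, Plus)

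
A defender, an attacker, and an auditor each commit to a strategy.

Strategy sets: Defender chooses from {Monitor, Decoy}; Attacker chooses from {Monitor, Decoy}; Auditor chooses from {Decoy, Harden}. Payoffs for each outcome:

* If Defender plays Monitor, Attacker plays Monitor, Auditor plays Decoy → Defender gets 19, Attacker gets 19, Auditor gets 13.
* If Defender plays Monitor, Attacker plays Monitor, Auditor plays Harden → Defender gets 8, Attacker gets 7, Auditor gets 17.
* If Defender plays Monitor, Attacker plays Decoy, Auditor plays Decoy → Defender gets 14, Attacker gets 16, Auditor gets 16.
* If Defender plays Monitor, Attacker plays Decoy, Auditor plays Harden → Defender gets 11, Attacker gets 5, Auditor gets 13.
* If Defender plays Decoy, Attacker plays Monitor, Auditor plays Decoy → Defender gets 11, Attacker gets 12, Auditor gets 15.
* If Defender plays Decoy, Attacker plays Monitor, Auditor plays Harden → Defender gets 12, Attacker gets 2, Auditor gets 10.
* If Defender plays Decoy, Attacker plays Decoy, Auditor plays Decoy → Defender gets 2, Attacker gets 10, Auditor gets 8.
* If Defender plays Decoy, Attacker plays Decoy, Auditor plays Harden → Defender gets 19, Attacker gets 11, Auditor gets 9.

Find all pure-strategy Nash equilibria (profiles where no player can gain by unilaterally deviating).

Defender against (Monitor, Decoy): payoffs 19, 11 → best response Monitor.
Defender against (Monitor, Harden): payoffs 8, 12 → best response Decoy.
Defender against (Decoy, Decoy): payoffs 14, 2 → best response Monitor.
Defender against (Decoy, Harden): payoffs 11, 19 → best response Decoy.
Attacker against (Monitor, Decoy): payoffs 19, 16 → best response Monitor.
Attacker against (Monitor, Harden): payoffs 7, 5 → best response Monitor.
Attacker against (Decoy, Decoy): payoffs 12, 10 → best response Monitor.
Attacker against (Decoy, Harden): payoffs 2, 11 → best response Decoy.
Auditor against (Monitor, Monitor): payoffs 13, 17 → best response Harden.
Auditor against (Monitor, Decoy): payoffs 16, 13 → best response Decoy.
Auditor against (Decoy, Monitor): payoffs 15, 10 → best response Decoy.
Auditor against (Decoy, Decoy): payoffs 8, 9 → best response Harden.
Mutual best responses: (Decoy, Decoy, Harden).

The unique pure-strategy Nash equilibrium is (Decoy, Decoy, Harden).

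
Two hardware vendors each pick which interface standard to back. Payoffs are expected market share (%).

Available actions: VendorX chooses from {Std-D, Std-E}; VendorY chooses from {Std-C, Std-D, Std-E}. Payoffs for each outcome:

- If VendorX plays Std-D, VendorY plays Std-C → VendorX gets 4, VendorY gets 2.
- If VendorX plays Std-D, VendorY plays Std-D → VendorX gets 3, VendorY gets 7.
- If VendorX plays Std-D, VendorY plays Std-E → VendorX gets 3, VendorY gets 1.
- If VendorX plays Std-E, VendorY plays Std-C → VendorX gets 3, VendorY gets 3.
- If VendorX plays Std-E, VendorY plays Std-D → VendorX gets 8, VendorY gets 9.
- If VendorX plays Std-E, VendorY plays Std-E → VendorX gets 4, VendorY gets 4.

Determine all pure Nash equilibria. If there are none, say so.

VendorX against Std-C: payoffs 4, 3 → best response Std-D.
VendorX against Std-D: payoffs 3, 8 → best response Std-E.
VendorX against Std-E: payoffs 3, 4 → best response Std-E.
VendorY against Std-D: payoffs 2, 7, 1 → best response Std-D.
VendorY against Std-E: payoffs 3, 9, 4 → best response Std-D.
Mutual best responses: (Std-E, Std-D).

The unique pure-strategy Nash equilibrium is (Std-E, Std-D).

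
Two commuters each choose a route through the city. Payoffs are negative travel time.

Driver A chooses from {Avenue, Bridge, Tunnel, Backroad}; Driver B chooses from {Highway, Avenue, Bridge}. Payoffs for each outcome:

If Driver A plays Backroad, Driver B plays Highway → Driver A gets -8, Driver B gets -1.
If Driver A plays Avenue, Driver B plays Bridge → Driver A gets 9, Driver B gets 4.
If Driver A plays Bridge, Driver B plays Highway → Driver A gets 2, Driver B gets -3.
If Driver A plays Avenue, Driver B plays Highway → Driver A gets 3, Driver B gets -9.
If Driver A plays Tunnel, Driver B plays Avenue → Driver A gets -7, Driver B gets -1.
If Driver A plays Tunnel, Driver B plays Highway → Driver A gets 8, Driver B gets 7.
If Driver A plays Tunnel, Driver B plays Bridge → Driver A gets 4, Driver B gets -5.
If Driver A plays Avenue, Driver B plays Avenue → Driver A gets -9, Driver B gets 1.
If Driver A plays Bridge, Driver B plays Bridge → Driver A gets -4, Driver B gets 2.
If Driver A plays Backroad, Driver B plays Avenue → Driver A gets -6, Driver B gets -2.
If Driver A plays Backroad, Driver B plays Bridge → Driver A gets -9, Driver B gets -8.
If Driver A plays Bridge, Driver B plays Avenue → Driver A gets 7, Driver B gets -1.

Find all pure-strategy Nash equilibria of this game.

The pure Nash equilibria are (Avenue, Bridge); (Tunnel, Highway).

For each strategy profile, look for a profitable unilateral deviation.
(Avenue, Highway): Driver A can switch to Tunnel (3 → 8). Not NE.
(Avenue, Avenue): Driver A can switch to Bridge (-9 → 7). Not NE.
(Avenue, Bridge): Driver A gets 9, best alternative 4; Driver B gets 4, best alternative 1. No profitable deviation — NE.
(Bridge, Highway): Driver A can switch to Avenue (2 → 3). Not NE.
(Bridge, Avenue): Driver B can switch to Bridge (-1 → 2). Not NE.
(Bridge, Bridge): Driver A can switch to Avenue (-4 → 9). Not NE.
(Tunnel, Highway): Driver A gets 8, best alternative 3; Driver B gets 7, best alternative -1. No profitable deviation — NE.
(Tunnel, Avenue): Driver A can switch to Bridge (-7 → 7). Not NE.
(Tunnel, Bridge): Driver A can switch to Avenue (4 → 9). Not NE.
(Backroad, Highway): Driver A can switch to Avenue (-8 → 3). Not NE.
(Backroad, Avenue): Driver A can switch to Bridge (-6 → 7). Not NE.
(Backroad, Bridge): Driver A can switch to Avenue (-9 → 9). Not NE.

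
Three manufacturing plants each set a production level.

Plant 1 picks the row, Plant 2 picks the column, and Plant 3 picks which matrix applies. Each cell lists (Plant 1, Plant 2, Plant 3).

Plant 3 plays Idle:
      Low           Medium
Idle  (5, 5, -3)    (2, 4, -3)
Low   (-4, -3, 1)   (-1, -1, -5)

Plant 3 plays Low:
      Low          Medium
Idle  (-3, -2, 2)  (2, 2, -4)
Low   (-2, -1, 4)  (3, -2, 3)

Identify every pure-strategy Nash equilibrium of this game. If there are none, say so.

(Low, Low, Low)

Check each profile: it is a Nash equilibrium iff no player can strictly gain by switching unilaterally.
(Idle, Low, Idle): Plant 3 can switch to Low (-3 → 2). Not NE.
(Idle, Low, Low): Plant 1 can switch to Low (-3 → -2). Not NE.
(Idle, Medium, Idle): Plant 2 can switch to Low (4 → 5). Not NE.
(Idle, Medium, Low): Plant 1 can switch to Low (2 → 3). Not NE.
(Low, Low, Idle): Plant 1 can switch to Idle (-4 → 5). Not NE.
(Low, Low, Low): Plant 1 gets -2, best alternative -3; Plant 2 gets -1, best alternative -2; Plant 3 gets 4, best alternative 1. No profitable deviation — NE.
(Low, Medium, Idle): Plant 1 can switch to Idle (-1 → 2). Not NE.
(Low, Medium, Low): Plant 2 can switch to Low (-2 → -1). Not NE.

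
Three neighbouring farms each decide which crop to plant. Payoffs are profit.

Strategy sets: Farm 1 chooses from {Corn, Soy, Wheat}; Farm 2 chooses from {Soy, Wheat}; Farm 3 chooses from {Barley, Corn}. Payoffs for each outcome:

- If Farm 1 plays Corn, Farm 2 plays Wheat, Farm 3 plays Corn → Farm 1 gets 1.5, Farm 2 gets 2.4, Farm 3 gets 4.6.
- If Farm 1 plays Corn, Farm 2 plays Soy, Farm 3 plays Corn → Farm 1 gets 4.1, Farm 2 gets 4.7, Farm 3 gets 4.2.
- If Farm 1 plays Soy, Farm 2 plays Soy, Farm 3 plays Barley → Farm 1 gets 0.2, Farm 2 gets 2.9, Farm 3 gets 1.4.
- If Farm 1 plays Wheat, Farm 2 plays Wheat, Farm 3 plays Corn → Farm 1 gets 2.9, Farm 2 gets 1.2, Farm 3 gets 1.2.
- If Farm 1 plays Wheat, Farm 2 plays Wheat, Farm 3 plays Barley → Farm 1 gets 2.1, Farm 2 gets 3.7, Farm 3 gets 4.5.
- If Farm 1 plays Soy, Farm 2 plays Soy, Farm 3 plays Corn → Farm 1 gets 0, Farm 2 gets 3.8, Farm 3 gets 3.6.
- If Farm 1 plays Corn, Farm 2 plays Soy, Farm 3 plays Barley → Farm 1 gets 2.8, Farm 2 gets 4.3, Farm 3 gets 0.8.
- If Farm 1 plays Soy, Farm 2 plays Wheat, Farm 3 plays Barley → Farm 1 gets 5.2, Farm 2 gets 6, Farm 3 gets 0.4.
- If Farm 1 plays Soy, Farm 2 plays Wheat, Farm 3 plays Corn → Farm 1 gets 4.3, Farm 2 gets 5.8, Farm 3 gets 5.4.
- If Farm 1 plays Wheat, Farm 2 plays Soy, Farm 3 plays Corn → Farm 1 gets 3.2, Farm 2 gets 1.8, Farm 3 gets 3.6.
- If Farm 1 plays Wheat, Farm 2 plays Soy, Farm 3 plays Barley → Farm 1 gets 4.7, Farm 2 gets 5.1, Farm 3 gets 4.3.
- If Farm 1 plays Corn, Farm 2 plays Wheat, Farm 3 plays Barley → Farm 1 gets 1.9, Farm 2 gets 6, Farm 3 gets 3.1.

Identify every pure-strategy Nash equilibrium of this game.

(Corn, Soy, Corn), (Soy, Wheat, Corn), (Wheat, Soy, Barley)

Mark each player's best response to every combination of opponents' strategies; a profile where every player is best-responding is a pure Nash equilibrium.
Farm 1 against (Soy, Barley): payoffs 2.8, 0.2, 4.7 → best response Wheat.
Farm 1 against (Soy, Corn): payoffs 4.1, 0, 3.2 → best response Corn.
Farm 1 against (Wheat, Barley): payoffs 1.9, 5.2, 2.1 → best response Soy.
Farm 1 against (Wheat, Corn): payoffs 1.5, 4.3, 2.9 → best response Soy.
Farm 2 against (Corn, Barley): payoffs 4.3, 6 → best response Wheat.
Farm 2 against (Corn, Corn): payoffs 4.7, 2.4 → best response Soy.
Farm 2 against (Soy, Barley): payoffs 2.9, 6 → best response Wheat.
Farm 2 against (Soy, Corn): payoffs 3.8, 5.8 → best response Wheat.
Farm 2 against (Wheat, Barley): payoffs 5.1, 3.7 → best response Soy.
Farm 2 against (Wheat, Corn): payoffs 1.8, 1.2 → best response Soy.
Farm 3 against (Corn, Soy): payoffs 0.8, 4.2 → best response Corn.
Farm 3 against (Corn, Wheat): payoffs 3.1, 4.6 → best response Corn.
Farm 3 against (Soy, Soy): payoffs 1.4, 3.6 → best response Corn.
Farm 3 against (Soy, Wheat): payoffs 0.4, 5.4 → best response Corn.
Farm 3 against (Wheat, Soy): payoffs 4.3, 3.6 → best response Barley.
Farm 3 against (Wheat, Wheat): payoffs 4.5, 1.2 → best response Barley.
Mutual best responses: (Corn, Soy, Corn); (Soy, Wheat, Corn); (Wheat, Soy, Barley).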